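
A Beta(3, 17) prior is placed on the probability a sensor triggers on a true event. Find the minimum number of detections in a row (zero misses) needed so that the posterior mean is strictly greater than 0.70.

k = 37

After k detections and 0 misses the posterior is Beta(3+k, 17), with mean (3+k)/(3+17+k).
Set (3+k)/(20+k) > 0.70 and solve: k > (0.70·20 − 3)/(1 − 0.70) = 36.667.
The smallest integer exceeding 36.667 is 37.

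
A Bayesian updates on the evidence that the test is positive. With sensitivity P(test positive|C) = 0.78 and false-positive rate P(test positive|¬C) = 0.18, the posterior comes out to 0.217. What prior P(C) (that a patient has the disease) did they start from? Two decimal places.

P(C) = 0.06

Bayes' rule in odds form gives O(C|E) = O(C)·[P(E|C)/P(E|¬C)], hence O(C) = O(C|E)/LR.
Posterior odds = 0.217/(1−0.217) = 0.2771. LR = 0.78/0.18 = 4.3333.
Prior odds = 0.2771/4.3333 = 0.0639, so P(C) = 0.0639/(1+0.0639) ≈ 0.06.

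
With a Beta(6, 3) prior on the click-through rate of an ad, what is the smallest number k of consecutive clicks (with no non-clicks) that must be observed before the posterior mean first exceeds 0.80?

After k clicks and 0 non-clicks the posterior is Beta(6+k, 3), with mean (6+k)/(6+3+k).
Set (6+k)/(9+k) > 0.80 and solve: k > (0.80·9 − 6)/(1 − 0.80) = 6.000.
The smallest integer exceeding 6.000 is 7.

k = 7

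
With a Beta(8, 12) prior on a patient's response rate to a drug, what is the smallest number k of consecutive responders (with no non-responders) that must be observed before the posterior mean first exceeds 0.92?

After k responders and 0 non-responders the posterior is Beta(8+k, 12), with mean (8+k)/(8+12+k).
Set (8+k)/(20+k) > 0.92 and solve: k > (0.92·20 − 8)/(1 − 0.92) = 130.000.
The smallest integer exceeding 130.000 is 131.

k = 131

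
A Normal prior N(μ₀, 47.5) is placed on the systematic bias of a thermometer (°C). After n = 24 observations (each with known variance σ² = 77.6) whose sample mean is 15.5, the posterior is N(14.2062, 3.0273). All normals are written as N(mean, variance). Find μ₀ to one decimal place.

μ₀ = -4.8

With known observation variance, the Normal–Normal posterior has precision τ_n = τ₀ + n/σ² and mean μ_n = (τ₀μ₀ + (n/σ²)x̄)/τ_n.
Here τ₀ = 1/47.5 = 0.021053 and τ_data = 24/77.6 = 0.309278, so τ_n = 0.330331.
Rearranging for μ₀: μ₀ = (μ_n·τ_n − τ_data·x̄)/τ₀ = (14.2062·0.330331 − 0.309278·15.5) / 0.021053 = -0.101061/0.021053 ≈ -4.8.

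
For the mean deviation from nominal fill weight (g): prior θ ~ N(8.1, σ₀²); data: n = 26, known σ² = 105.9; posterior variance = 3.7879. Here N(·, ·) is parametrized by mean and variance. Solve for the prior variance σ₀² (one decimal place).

For the Normal–Normal model with known σ², precisions add: τ_n = τ₀ + n/σ².
So 1/σ₀² = 1/3.7879 − 26/105.9 = 0.263999 − 0.245515 = 0.018484.
Hence σ₀² = 1/0.018484 ≈ 54.1.

σ₀² = 54.1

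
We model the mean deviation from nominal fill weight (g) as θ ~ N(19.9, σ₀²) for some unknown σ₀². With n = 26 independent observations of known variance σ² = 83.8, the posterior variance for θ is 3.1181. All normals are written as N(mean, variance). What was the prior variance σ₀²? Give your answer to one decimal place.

σ₀² = 95.7

Posterior precision equals prior precision plus data precision: 1/σ_n² = 1/σ₀² + n/σ².
So 1/σ₀² = 1/3.1181 − 26/83.8 = 0.320708 − 0.310263 = 0.010445.
Hence σ₀² = 1/0.010445 ≈ 95.7.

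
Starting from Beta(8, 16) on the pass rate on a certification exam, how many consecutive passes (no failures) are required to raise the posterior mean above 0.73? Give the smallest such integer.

k = 36

After k passes and 0 failures the posterior is Beta(8+k, 16), with mean (8+k)/(8+16+k).
Set (8+k)/(24+k) > 0.73 and solve: k > (0.73·24 − 8)/(1 − 0.73) = 35.259.
The smallest integer exceeding 35.259 is 36, and checking k=36: (44)/(60) = 0.7333 > 0.73.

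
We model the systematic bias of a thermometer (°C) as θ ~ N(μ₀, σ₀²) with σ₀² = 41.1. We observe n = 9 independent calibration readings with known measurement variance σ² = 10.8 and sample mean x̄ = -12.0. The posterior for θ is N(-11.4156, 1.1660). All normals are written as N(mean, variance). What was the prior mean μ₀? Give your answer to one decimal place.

With known observation variance, the Normal–Normal posterior has precision τ_n = τ₀ + n/σ² and mean μ_n = (τ₀μ₀ + (n/σ²)x̄)/τ_n.
Here τ₀ = 1/41.1 = 0.024331 and τ_data = 9/10.8 = 0.833333, so τ_n = 0.857664.
Rearranging for μ₀: μ₀ = (μ_n·τ_n − τ_data·x̄)/τ₀ = (-11.4156·0.857664 − 0.833333·-12.0) / 0.024331 = 0.209247/0.024331 ≈ 8.6.

μ₀ = 8.6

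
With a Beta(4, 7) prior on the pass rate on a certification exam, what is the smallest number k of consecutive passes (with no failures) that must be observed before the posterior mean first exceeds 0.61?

k = 7

After k passes and 0 failures the posterior is Beta(4+k, 7), with mean (4+k)/(4+7+k).
Set (4+k)/(11+k) > 0.61 and solve: k > (0.61·11 − 4)/(1 − 0.61) = 6.949.
The smallest integer exceeding 6.949 is 7.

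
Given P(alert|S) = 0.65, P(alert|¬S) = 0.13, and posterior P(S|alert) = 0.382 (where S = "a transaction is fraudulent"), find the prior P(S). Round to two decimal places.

In odds form, posterior odds = prior odds × likelihood ratio, so prior odds = posterior odds ÷ LR.
Posterior odds = 0.382/(1−0.382) = 0.6181. LR = 0.65/0.13 = 5.0000.
Prior odds = 0.6181/5.0000 = 0.1236, so P(S) = 0.1236/(1+0.1236) ≈ 0.11.

P(S) = 0.11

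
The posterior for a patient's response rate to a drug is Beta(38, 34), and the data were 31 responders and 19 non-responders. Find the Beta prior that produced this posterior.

Beta is conjugate to the binomial likelihood: posterior = Beta(a+s, b+f).
So a = 38 − 31 = 7 and b = 34 − 19 = 15.

Beta(7, 15)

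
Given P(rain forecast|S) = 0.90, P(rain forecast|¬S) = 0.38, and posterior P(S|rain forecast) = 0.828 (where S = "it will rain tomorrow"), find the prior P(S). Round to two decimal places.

In odds form, posterior odds = prior odds × likelihood ratio, so prior odds = posterior odds ÷ LR.
Posterior odds = 0.828/(1−0.828) = 4.8140. LR = 0.90/0.38 = 2.3684.
Prior odds = 4.8140/2.3684 = 2.0326, so P(S) = 2.0326/(1+2.0326) ≈ 0.67.

P(S) = 0.67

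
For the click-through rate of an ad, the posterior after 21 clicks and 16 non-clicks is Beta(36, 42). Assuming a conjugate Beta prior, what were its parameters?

Beta(15, 26)

Beta is conjugate to the binomial likelihood: posterior = Beta(α+s, β+f).
Subtract the data counts: 36−21=15, 42−16=26.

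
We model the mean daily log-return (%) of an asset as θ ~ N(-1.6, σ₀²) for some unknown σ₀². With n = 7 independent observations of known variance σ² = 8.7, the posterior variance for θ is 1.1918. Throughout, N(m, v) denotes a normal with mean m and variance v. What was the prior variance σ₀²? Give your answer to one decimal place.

For the Normal–Normal model with known σ², precisions add: τ_n = τ₀ + n/σ².
So 1/σ₀² = 1/1.1918 − 7/8.7 = 0.839067 − 0.804598 = 0.034469.
Hence σ₀² = 1/0.034469 ≈ 29.0.

σ₀² = 29.0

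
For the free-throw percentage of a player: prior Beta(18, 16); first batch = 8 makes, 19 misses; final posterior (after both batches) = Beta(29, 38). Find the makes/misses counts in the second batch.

Because Beta–binomial updating is additive in the counts, the combined data contributed (α_post−α_prior, β_post−β_prior) successes and failures.
Total across both batches: 29−18=11 makes, 38−16=22 misses.
Subtract the first batch: 11−8=3 makes and 22−19=3 misses.

3 makes and 3 misses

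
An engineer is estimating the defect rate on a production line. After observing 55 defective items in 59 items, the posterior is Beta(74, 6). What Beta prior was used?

Beta(19, 2)

A Beta(a, b) prior with s successes and f failures in binomial data gives a Beta(a+s, b+f) posterior.
Subtract the data counts: 74−55=19, 6−4=2.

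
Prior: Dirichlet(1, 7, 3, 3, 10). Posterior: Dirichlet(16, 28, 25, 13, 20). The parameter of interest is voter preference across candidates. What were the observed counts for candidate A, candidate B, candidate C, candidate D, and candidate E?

counts (15, 21, 22, 10, 10)

For a Dirichlet(α) prior with multinomial counts c, the posterior is Dirichlet(α + c) componentwise.
Counts are posterior − prior componentwise: 16−1=15, 28−7=21, 25−3=22, 13−3=10, 20−10=10.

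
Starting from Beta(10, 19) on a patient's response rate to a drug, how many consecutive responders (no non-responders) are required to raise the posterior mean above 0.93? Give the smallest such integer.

k = 243

After k responders and 0 non-responders the posterior is Beta(10+k, 19), with mean (10+k)/(10+19+k).
Set (10+k)/(29+k) > 0.93 and solve: k > (0.93·29 − 10)/(1 − 0.93) = 242.429.
The smallest integer exceeding 242.429 is 243.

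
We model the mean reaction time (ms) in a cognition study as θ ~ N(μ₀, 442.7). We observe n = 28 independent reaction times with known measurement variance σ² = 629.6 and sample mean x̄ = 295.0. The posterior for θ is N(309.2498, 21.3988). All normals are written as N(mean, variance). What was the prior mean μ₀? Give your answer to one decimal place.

The posterior mean is a precision-weighted average: μ_n = (τ₀μ₀ + τ_data·x̄)/(τ₀+τ_data), with τ₀=1/σ₀² and τ_data=n/σ².
Here τ₀ = 1/442.7 = 0.002259 and τ_data = 28/629.6 = 0.044473, so τ_n = 0.046732.
Rearranging for μ₀: μ₀ = (μ_n·τ_n − τ_data·x̄)/τ₀ = (309.2498·0.046732 − 0.044473·295.0) / 0.002259 = 1.332327/0.002259 ≈ 589.8.

μ₀ = 589.8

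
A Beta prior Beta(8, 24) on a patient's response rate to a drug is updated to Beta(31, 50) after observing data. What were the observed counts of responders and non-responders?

A Beta(a, b) prior with s successes and f failures in binomial data gives a Beta(a+s, b+f) posterior.
So s = 31 − 8 = 23 and f = 50 − 24 = 26.

23 responders and 26 non-responders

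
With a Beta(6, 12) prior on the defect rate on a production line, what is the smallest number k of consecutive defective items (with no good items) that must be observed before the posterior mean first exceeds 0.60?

k = 13

After k defective items and 0 good items the posterior is Beta(6+k, 12), with mean (6+k)/(6+12+k).
Set (6+k)/(18+k) > 0.60 and solve: k > (0.60·18 − 6)/(1 − 0.60) = 12.000.
The smallest integer exceeding 12.000 is 13.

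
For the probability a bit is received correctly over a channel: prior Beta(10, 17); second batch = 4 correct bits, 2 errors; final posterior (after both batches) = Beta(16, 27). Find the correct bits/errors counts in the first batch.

Because Beta–binomial updating is additive in the counts, the combined data contributed (α_post−α_prior, β_post−β_prior) successes and failures.
Total across both batches: 16−10=6 correct bits, 27−17=10 errors.
Subtract the second batch: 6−4=2 correct bits and 10−2=8 errors.

2 correct bits and 8 errors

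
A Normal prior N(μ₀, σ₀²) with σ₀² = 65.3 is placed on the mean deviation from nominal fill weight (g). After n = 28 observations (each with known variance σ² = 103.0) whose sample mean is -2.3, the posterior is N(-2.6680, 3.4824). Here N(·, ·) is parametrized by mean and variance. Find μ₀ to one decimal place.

μ₀ = -9.2

The posterior mean is a precision-weighted average: μ_n = (τ₀μ₀ + τ_data·x̄)/(τ₀+τ_data), with τ₀=1/σ₀² and τ_data=n/σ².
Here τ₀ = 1/65.3 = 0.015314 and τ_data = 28/103.0 = 0.271845, so τ_n = 0.287159.
Rearranging for μ₀: μ₀ = (μ_n·τ_n − τ_data·x̄)/τ₀ = (-2.6680·0.287159 − 0.271845·-2.3) / 0.015314 = -0.140897/0.015314 ≈ -9.2.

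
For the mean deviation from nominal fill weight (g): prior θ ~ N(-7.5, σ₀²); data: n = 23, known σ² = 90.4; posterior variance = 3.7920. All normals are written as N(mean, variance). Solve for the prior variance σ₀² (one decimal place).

Posterior precision equals prior precision plus data precision: 1/σ_n² = 1/σ₀² + n/σ².
So 1/σ₀² = 1/3.7920 − 23/90.4 = 0.263713 − 0.254425 = 0.009288.
Hence σ₀² = 1/0.009288 ≈ 107.7.

σ₀² = 107.7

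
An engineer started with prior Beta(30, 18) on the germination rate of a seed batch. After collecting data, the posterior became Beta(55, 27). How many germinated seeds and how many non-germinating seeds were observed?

25 germinated seeds and 9 non-germinating seeds

Beta is conjugate to the binomial likelihood: posterior = Beta(a+s, b+f).
Match parameters: s=55−30=25, f=27−18=9.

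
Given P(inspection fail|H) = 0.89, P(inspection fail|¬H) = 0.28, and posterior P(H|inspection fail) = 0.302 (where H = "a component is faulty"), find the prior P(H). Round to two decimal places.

P(H) = 0.12

Bayes' rule in odds form gives O(H|E) = O(H)·[P(E|H)/P(E|¬H)], hence O(H) = O(H|E)/LR.
Posterior odds = 0.302/(1−0.302) = 0.4327. LR = 0.89/0.28 = 3.1786.
Prior odds = 0.4327/3.1786 = 0.1361, so P(H) = 0.1361/(1+0.1361) ≈ 0.12.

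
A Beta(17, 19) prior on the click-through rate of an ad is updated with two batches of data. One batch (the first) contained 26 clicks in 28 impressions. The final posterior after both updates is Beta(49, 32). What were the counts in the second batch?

6 clicks and 11 non-clicks

Because Beta–binomial updating is additive in the counts, the combined data contributed (α_post−α_prior, β_post−β_prior) successes and failures.
Total across both batches: 49−17=32 clicks, 32−19=13 non-clicks.
Subtract the first batch: 32−26=6 clicks and 13−2=11 non-clicks.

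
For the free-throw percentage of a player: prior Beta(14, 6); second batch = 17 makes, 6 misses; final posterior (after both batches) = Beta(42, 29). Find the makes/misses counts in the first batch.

11 makes and 17 misses

Sequential conjugate updates are equivalent to a single update on the pooled data, so total successes = posterior α − prior α and total failures = posterior β − prior β.
Total across both batches: 42−14=28 makes, 29−6=23 misses.
Subtract the second batch: 28−17=11 makes and 23−6=17 misses.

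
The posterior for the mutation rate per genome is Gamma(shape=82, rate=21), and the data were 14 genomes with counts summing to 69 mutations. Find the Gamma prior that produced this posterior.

Gamma–Poisson conjugacy: posterior shape = α + Σxᵢ, posterior rate = β + n.
So α = 82 − 69 = 13 and β = 21 − 14 = 7.

Gamma(shape=13, rate=7)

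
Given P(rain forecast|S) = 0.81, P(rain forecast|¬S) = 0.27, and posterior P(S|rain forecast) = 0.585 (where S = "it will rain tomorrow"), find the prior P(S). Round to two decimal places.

P(S) = 0.32

Bayes' rule in odds form gives O(S|E) = O(S)·[P(E|S)/P(E|¬S)], hence O(S) = O(S|E)/LR.
Posterior odds = 0.585/(1−0.585) = 1.4096. LR = 0.81/0.27 = 3.0000.
Prior odds = 1.4096/3.0000 = 0.4699, so P(S) = 0.4699/(1+0.4699) ≈ 0.32.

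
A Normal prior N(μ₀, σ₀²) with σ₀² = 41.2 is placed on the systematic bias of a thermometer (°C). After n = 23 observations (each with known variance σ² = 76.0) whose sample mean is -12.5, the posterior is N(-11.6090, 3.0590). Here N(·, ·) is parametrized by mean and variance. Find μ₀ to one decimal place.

The posterior mean is a precision-weighted average: μ_n = (τ₀μ₀ + τ_data·x̄)/(τ₀+τ_data), with τ₀=1/σ₀² and τ_data=n/σ².
Here τ₀ = 1/41.2 = 0.024272 and τ_data = 23/76.0 = 0.302632, so τ_n = 0.326904.
Rearranging for μ₀: μ₀ = (μ_n·τ_n − τ_data·x̄)/τ₀ = (-11.6090·0.326904 − 0.302632·-12.5) / 0.024272 = -0.012129/0.024272 ≈ -0.5.

μ₀ = -0.5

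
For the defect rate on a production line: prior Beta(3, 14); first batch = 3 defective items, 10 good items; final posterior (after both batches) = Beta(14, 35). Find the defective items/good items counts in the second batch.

Because Beta–binomial updating is additive in the counts, the combined data contributed (α_post−α_prior, β_post−β_prior) successes and failures.
Total across both batches: 14−3=11 defective items, 35−14=21 good items.
Subtract the first batch: 11−3=8 defective items and 21−10=11 good items.

8 defective items and 11 good items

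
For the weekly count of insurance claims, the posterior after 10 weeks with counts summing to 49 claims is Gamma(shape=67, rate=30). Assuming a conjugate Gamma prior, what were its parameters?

Gamma–Poisson conjugacy: posterior shape = α + Σxᵢ, posterior rate = β + n.
So α = 67 − 49 = 18 and β = 30 − 10 = 20.

Gamma(shape=18, rate=20)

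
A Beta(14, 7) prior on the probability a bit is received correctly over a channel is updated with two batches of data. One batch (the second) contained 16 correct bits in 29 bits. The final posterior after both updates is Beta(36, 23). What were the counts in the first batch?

Because Beta–binomial updating is additive in the counts, the combined data contributed (α_post−α_prior, β_post−β_prior) successes and failures.
Total across both batches: 36−14=22 correct bits, 23−7=16 errors.
Subtract the second batch: 22−16=6 correct bits and 16−13=3 errors.

6 correct bits and 3 errors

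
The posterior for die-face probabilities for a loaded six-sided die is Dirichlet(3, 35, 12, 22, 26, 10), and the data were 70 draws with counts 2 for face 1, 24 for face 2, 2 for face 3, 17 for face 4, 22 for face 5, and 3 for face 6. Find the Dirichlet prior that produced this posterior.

Dirichlet(1, 11, 10, 5, 4, 7)

For a Dirichlet(α) prior with multinomial counts c, the posterior is Dirichlet(α + c) componentwise.
Subtract each count from the matching posterior parameter: 3−2=1, 35−24=11, 12−2=10, 22−17=5, 26−22=4, 10−3=7.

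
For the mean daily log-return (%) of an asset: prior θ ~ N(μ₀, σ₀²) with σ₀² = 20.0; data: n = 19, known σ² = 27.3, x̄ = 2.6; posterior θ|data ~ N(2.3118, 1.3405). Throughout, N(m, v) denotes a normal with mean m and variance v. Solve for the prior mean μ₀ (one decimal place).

The posterior mean is a precision-weighted average: μ_n = (τ₀μ₀ + τ_data·x̄)/(τ₀+τ_data), with τ₀=1/σ₀² and τ_data=n/σ².
Here τ₀ = 1/20.0 = 0.050000 and τ_data = 19/27.3 = 0.695971, so τ_n = 0.745971.
Rearranging for μ₀: μ₀ = (μ_n·τ_n − τ_data·x̄)/τ₀ = (2.3118·0.745971 − 0.695971·2.6) / 0.050000 = -0.084989/0.050000 ≈ -1.7.

μ₀ = -1.7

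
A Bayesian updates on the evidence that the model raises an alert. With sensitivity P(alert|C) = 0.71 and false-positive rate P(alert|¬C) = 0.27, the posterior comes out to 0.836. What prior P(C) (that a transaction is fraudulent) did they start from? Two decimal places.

P(C) = 0.66

In odds form, posterior odds = prior odds × likelihood ratio, so prior odds = posterior odds ÷ LR.
Posterior odds = 0.836/(1−0.836) = 5.0976. LR = 0.71/0.27 = 2.6296.
Prior odds = 5.0976/2.6296 = 1.9385, so P(C) = 1.9385/(1+1.9385) ≈ 0.66.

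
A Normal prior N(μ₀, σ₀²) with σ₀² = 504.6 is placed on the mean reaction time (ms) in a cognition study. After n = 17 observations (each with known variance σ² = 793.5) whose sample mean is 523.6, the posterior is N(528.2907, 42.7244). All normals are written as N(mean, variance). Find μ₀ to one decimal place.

With known observation variance, the Normal–Normal posterior has precision τ_n = τ₀ + n/σ² and mean μ_n = (τ₀μ₀ + (n/σ²)x̄)/τ_n.
Here τ₀ = 1/504.6 = 0.001982 and τ_data = 17/793.5 = 0.021424, so τ_n = 0.023406.
Rearranging for μ₀: μ₀ = (μ_n·τ_n − τ_data·x̄)/τ₀ = (528.2907·0.023406 − 0.021424·523.6) / 0.001982 = 1.147566/0.001982 ≈ 579.0.

μ₀ = 579.0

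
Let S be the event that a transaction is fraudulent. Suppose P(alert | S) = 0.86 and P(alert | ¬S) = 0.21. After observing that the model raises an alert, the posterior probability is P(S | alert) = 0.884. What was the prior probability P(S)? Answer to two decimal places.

P(S) = 0.65

In odds form, posterior odds = prior odds × likelihood ratio, so prior odds = posterior odds ÷ LR.
Posterior odds = 0.884/(1−0.884) = 7.6207. LR = 0.86/0.21 = 4.0952.
Prior odds = 7.6207/4.0952 = 1.8609, so P(S) = 1.8609/(1+1.8609) ≈ 0.65.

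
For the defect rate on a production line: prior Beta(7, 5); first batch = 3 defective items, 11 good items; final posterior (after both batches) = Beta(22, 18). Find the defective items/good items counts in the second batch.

Because Beta–binomial updating is additive in the counts, the combined data contributed (α_post−α_prior, β_post−β_prior) successes and failures.
Total across both batches: 22−7=15 defective items, 18−5=13 good items.
Subtract the first batch: 15−3=12 defective items and 13−11=2 good items.

12 defective items and 2 good items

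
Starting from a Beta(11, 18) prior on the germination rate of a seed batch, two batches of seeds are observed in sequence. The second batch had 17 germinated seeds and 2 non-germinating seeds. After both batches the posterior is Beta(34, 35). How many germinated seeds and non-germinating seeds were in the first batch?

6 germinated seeds and 15 non-germinating seeds

Because Beta–binomial updating is additive in the counts, the combined data contributed (α_post−α_prior, β_post−β_prior) successes and failures.
Total across both batches: 34−11=23 germinated seeds, 35−18=17 non-germinating seeds.
Subtract the second batch: 23−17=6 germinated seeds and 17−2=15 non-germinating seeds.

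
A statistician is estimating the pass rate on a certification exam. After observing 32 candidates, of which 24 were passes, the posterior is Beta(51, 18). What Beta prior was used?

A Beta(a, b) prior with s successes and f failures in binomial data gives a Beta(a+s, b+f) posterior.
Subtract the data counts: 51−24=27, 18−8=10.

Beta(27, 10)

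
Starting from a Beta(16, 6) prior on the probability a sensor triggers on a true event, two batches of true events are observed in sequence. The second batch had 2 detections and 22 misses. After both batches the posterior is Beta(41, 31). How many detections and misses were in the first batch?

23 detections and 3 misses

Sequential conjugate updates are equivalent to a single update on the pooled data, so total successes = posterior α − prior α and total failures = posterior β − prior β.
Total across both batches: 41−16=25 detections, 31−6=25 misses.
Subtract the second batch: 25−2=23 detections and 25−22=3 misses.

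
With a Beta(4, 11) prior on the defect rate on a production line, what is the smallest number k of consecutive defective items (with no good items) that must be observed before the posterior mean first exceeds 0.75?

After k defective items and 0 good items the posterior is Beta(4+k, 11), with mean (4+k)/(4+11+k).
Set (4+k)/(15+k) > 0.75 and solve: k > (0.75·15 − 4)/(1 − 0.75) = 29.000.
The smallest integer exceeding 29.000 is 30, and checking k=30: (34)/(45) = 0.7556 > 0.75.

k = 30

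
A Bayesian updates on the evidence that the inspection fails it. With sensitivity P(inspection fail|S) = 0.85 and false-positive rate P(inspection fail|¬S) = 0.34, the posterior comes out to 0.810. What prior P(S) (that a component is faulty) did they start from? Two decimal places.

P(S) = 0.63

Bayes' rule in odds form gives O(S|E) = O(S)·[P(E|S)/P(E|¬S)], hence O(S) = O(S|E)/LR.
Posterior odds = 0.810/(1−0.810) = 4.2632. LR = 0.85/0.34 = 2.5000.
Prior odds = 4.2632/2.5000 = 1.7053, so P(S) = 1.7053/(1+1.7053) ≈ 0.63.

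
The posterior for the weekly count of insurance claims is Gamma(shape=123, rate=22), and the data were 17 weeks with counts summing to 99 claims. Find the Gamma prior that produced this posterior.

Gamma–Poisson conjugacy: posterior shape = α + Σxᵢ, posterior rate = β + n.
So α = 123 − 99 = 24 and β = 22 − 17 = 5.

Gamma(shape=24, rate=5)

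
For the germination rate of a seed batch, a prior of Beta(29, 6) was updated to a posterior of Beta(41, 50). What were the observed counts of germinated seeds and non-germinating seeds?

12 germinated seeds and 44 non-germinating seeds

A Beta(a, b) prior with s successes and f failures in binomial data gives a Beta(a+s, b+f) posterior.
Match parameters: s=41−29=12, f=50−6=44.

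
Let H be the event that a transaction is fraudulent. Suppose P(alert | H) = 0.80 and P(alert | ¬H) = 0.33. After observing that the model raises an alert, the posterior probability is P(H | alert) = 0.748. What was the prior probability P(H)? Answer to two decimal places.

P(H) = 0.55

In odds form, posterior odds = prior odds × likelihood ratio, so prior odds = posterior odds ÷ LR.
Posterior odds = 0.748/(1−0.748) = 2.9683. LR = 0.80/0.33 = 2.4242.
Prior odds = 2.9683/2.4242 = 1.2244, so P(H) = 1.2244/(1+1.2244) ≈ 0.55.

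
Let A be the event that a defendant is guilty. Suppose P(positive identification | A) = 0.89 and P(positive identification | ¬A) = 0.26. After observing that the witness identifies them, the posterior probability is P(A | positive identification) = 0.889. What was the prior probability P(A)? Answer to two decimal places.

P(A) = 0.70

Bayes' rule in odds form gives O(A|E) = O(A)·[P(E|A)/P(E|¬A)], hence O(A) = O(A|E)/LR.
Posterior odds = 0.889/(1−0.889) = 8.0090. LR = 0.89/0.26 = 3.4231.
Prior odds = 8.0090/3.4231 = 2.3397, so P(A) = 2.3397/(1+2.3397) ≈ 0.70.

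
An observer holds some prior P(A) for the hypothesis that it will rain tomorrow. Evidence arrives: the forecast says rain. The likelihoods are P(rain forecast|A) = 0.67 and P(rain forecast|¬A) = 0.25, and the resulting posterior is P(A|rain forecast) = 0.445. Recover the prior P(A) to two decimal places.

P(A) = 0.23

Bayes' rule in odds form gives O(A|E) = O(A)·[P(E|A)/P(E|¬A)], hence O(A) = O(A|E)/LR.
Posterior odds = 0.445/(1−0.445) = 0.8018. LR = 0.67/0.25 = 2.6800.
Prior odds = 0.8018/2.6800 = 0.2992, so P(A) = 0.2992/(1+0.2992) ≈ 0.23.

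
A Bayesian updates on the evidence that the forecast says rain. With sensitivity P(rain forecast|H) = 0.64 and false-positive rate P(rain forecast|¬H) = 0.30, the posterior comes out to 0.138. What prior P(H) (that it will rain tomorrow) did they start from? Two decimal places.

P(H) = 0.07

In odds form, posterior odds = prior odds × likelihood ratio, so prior odds = posterior odds ÷ LR.
Posterior odds = 0.138/(1−0.138) = 0.1601. LR = 0.64/0.30 = 2.1333.
Prior odds = 0.1601/2.1333 = 0.0750, so P(H) = 0.0750/(1+0.0750) ≈ 0.07.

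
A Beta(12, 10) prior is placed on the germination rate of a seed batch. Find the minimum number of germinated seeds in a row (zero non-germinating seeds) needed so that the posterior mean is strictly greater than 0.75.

k = 19

After k germinated seeds and 0 non-germinating seeds the posterior is Beta(12+k, 10), with mean (12+k)/(12+10+k).
Set (12+k)/(22+k) > 0.75 and solve: k > (0.75·22 − 12)/(1 − 0.75) = 18.000.
The smallest integer exceeding 18.000 is 19.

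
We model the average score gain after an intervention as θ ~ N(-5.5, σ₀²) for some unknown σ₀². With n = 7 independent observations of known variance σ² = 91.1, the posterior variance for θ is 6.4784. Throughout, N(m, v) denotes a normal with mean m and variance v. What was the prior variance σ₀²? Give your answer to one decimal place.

σ₀² = 12.9

Posterior precision equals prior precision plus data precision: 1/σ_n² = 1/σ₀² + n/σ².
So 1/σ₀² = 1/6.4784 − 7/91.1 = 0.154359 − 0.076839 = 0.077520.
Hence σ₀² = 1/0.077520 ≈ 12.9.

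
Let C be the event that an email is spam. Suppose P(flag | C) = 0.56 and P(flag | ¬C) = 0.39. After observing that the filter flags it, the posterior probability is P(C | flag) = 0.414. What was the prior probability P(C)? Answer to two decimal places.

In odds form, posterior odds = prior odds × likelihood ratio, so prior odds = posterior odds ÷ LR.
Posterior odds = 0.414/(1−0.414) = 0.7065. LR = 0.56/0.39 = 1.4359.
Prior odds = 0.7065/1.4359 = 0.4920, so P(C) = 0.4920/(1+0.4920) ≈ 0.33.

P(C) = 0.33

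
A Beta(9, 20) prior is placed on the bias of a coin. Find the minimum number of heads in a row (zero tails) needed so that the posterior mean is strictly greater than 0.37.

After k heads and 0 tails the posterior is Beta(9+k, 20), with mean (9+k)/(9+20+k).
Set (9+k)/(29+k) > 0.37 and solve: k > (0.37·29 − 9)/(1 − 0.37) = 2.746.
The smallest integer exceeding 2.746 is 3.

k = 3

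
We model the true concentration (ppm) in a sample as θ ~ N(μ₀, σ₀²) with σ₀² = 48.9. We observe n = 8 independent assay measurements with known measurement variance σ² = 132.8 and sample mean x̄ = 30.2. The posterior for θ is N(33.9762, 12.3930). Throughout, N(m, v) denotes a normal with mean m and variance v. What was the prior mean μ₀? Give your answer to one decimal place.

μ₀ = 45.1

With known observation variance, the Normal–Normal posterior has precision τ_n = τ₀ + n/σ² and mean μ_n = (τ₀μ₀ + (n/σ²)x̄)/τ_n.
Here τ₀ = 1/48.9 = 0.020450 and τ_data = 8/132.8 = 0.060241, so τ_n = 0.080691.
Rearranging for μ₀: μ₀ = (μ_n·τ_n − τ_data·x̄)/τ₀ = (33.9762·0.080691 − 0.060241·30.2) / 0.020450 = 0.922295/0.020450 ≈ 45.1.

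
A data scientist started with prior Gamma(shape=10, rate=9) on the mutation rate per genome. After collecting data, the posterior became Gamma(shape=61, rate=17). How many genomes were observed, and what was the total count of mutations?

n = 8 genomes with total 51 mutations

Gamma–Poisson conjugacy: posterior shape = α + Σxᵢ, posterior rate = β + n.
Matching: Σxᵢ = 61 − 10 = 51 and n = 17 − 9 = 8.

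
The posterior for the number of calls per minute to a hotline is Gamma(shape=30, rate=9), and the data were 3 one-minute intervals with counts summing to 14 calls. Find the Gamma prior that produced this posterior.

A Gamma(α, β) prior (rate parametrization) on a Poisson rate with n observations summing to S gives posterior Gamma(α+S, β+n).
So α = 30 − 14 = 16 and β = 9 − 3 = 6.

Gamma(shape=16, rate=6)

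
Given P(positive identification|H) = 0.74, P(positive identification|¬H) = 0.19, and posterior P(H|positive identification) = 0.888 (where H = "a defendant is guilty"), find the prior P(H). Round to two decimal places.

P(H) = 0.67

In odds form, posterior odds = prior odds × likelihood ratio, so prior odds = posterior odds ÷ LR.
Posterior odds = 0.888/(1−0.888) = 7.9286. LR = 0.74/0.19 = 3.8947.
Prior odds = 7.9286/3.8947 = 2.0357, so P(H) = 2.0357/(1+2.0357) ≈ 0.67.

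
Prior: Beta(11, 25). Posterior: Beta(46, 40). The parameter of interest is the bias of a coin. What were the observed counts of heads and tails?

Beta is conjugate to the binomial likelihood: posterior = Beta(a+s, b+f).
So s = 46 − 11 = 35 and f = 40 − 25 = 15.

35 heads and 15 tails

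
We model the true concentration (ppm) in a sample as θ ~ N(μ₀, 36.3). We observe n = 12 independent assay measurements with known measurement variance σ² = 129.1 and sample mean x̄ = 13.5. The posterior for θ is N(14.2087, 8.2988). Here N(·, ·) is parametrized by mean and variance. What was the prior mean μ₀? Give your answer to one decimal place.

With known observation variance, the Normal–Normal posterior has precision τ_n = τ₀ + n/σ² and mean μ_n = (τ₀μ₀ + (n/σ²)x̄)/τ_n.
Here τ₀ = 1/36.3 = 0.027548 and τ_data = 12/129.1 = 0.092951, so τ_n = 0.120499.
Rearranging for μ₀: μ₀ = (μ_n·τ_n − τ_data·x̄)/τ₀ = (14.2087·0.120499 − 0.092951·13.5) / 0.027548 = 0.457296/0.027548 ≈ 16.6.

μ₀ = 16.6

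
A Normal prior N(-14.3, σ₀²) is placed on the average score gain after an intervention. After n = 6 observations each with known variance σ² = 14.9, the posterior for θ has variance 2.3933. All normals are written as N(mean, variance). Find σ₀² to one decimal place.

For the Normal–Normal model with known σ², precisions add: τ_n = τ₀ + n/σ².
So 1/σ₀² = 1/2.3933 − 6/14.9 = 0.417833 − 0.402685 = 0.015148.
Hence σ₀² = 1/0.015148 ≈ 66.0.

σ₀² = 66.0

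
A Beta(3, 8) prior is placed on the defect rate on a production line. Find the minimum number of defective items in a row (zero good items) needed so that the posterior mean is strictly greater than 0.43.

After k defective items and 0 good items the posterior is Beta(3+k, 8), with mean (3+k)/(3+8+k).
Set (3+k)/(11+k) > 0.43 and solve: k > (0.43·11 − 3)/(1 − 0.43) = 3.035.
The smallest integer exceeding 3.035 is 4.

k = 4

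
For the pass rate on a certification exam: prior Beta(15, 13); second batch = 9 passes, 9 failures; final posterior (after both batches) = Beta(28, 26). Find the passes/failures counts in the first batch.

Because Beta–binomial updating is additive in the counts, the combined data contributed (α_post−α_prior, β_post−β_prior) successes and failures.
Total across both batches: 28−15=13 passes, 26−13=13 failures.
Subtract the second batch: 13−9=4 passes and 13−9=4 failures.

4 passes and 4 failures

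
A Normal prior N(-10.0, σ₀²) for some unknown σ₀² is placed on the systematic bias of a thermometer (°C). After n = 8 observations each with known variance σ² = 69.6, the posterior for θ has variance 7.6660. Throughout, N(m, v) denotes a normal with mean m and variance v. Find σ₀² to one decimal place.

σ₀² = 64.5

Posterior precision equals prior precision plus data precision: 1/σ_n² = 1/σ₀² + n/σ².
So 1/σ₀² = 1/7.6660 − 8/69.6 = 0.130446 − 0.114943 = 0.015503.
Hence σ₀² = 1/0.015503 ≈ 64.5.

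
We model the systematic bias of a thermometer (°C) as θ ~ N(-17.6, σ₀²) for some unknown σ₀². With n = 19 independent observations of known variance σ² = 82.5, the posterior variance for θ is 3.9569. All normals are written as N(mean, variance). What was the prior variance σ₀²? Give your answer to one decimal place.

Posterior precision equals prior precision plus data precision: 1/σ_n² = 1/σ₀² + n/σ².
So 1/σ₀² = 1/3.9569 − 19/82.5 = 0.252723 − 0.230303 = 0.022420.
Hence σ₀² = 1/0.022420 ≈ 44.6.

σ₀² = 44.6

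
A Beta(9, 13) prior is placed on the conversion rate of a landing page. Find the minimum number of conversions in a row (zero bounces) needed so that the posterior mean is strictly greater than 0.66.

After k conversions and 0 bounces the posterior is Beta(9+k, 13), with mean (9+k)/(9+13+k).
Set (9+k)/(22+k) > 0.66 and solve: k > (0.66·22 − 9)/(1 − 0.66) = 16.235.
The smallest integer exceeding 16.235 is 17, and checking k=17: (26)/(39) = 0.6667 > 0.66.

k = 17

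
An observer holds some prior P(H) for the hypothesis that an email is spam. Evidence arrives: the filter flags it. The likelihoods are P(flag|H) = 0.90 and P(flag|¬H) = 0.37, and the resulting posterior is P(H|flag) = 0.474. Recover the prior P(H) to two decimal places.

P(H) = 0.27

In odds form, posterior odds = prior odds × likelihood ratio, so prior odds = posterior odds ÷ LR.
Posterior odds = 0.474/(1−0.474) = 0.9011. LR = 0.90/0.37 = 2.4324.
Prior odds = 0.9011/2.4324 = 0.3705, so P(H) = 0.3705/(1+0.3705) ≈ 0.27.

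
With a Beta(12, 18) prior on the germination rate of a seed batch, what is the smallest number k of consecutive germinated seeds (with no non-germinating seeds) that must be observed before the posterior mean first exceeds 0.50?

k = 7

After k germinated seeds and 0 non-germinating seeds the posterior is Beta(12+k, 18), with mean (12+k)/(12+18+k).
Set (12+k)/(30+k) > 0.50 and solve: k > (0.50·30 − 12)/(1 − 0.50) = 6.000.
The smallest integer exceeding 6.000 is 7.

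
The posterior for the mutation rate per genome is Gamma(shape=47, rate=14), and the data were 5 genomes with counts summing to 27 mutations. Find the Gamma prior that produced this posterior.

A Gamma(α, β) prior (rate parametrization) on a Poisson rate with n observations summing to S gives posterior Gamma(α+S, β+n).
So α = 47 − 27 = 20 and β = 14 − 5 = 9.

Gamma(shape=20, rate=9)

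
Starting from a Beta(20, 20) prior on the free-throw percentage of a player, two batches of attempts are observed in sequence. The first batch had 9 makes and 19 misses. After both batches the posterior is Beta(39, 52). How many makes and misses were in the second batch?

Because Beta–binomial updating is additive in the counts, the combined data contributed (α_post−α_prior, β_post−β_prior) successes and failures.
Total across both batches: 39−20=19 makes, 52−20=32 misses.
Subtract the first batch: 19−9=10 makes and 32−19=13 misses.

10 makes and 13 misses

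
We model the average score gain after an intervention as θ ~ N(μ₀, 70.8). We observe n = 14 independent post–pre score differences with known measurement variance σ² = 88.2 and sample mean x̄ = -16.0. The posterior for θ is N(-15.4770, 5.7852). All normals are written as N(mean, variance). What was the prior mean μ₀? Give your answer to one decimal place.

μ₀ = -9.6

With known observation variance, the Normal–Normal posterior has precision τ_n = τ₀ + n/σ² and mean μ_n = (τ₀μ₀ + (n/σ²)x̄)/τ_n.
Here τ₀ = 1/70.8 = 0.014124 and τ_data = 14/88.2 = 0.158730, so τ_n = 0.172854.
Rearranging for μ₀: μ₀ = (μ_n·τ_n − τ_data·x̄)/τ₀ = (-15.4770·0.172854 − 0.158730·-16.0) / 0.014124 = -0.135581/0.014124 ≈ -9.6.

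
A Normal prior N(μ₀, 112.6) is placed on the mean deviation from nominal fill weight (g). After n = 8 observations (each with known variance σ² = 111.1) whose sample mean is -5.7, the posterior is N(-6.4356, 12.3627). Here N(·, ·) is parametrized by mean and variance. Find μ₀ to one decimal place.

With known observation variance, the Normal–Normal posterior has precision τ_n = τ₀ + n/σ² and mean μ_n = (τ₀μ₀ + (n/σ²)x̄)/τ_n.
Here τ₀ = 1/112.6 = 0.008881 and τ_data = 8/111.1 = 0.072007, so τ_n = 0.080888.
Rearranging for μ₀: μ₀ = (μ_n·τ_n − τ_data·x̄)/τ₀ = (-6.4356·0.080888 − 0.072007·-5.7) / 0.008881 = -0.110123/0.008881 ≈ -12.4.

μ₀ = -12.4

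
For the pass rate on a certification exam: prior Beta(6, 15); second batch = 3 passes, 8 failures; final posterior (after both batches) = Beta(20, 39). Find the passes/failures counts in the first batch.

11 passes and 16 failures

Sequential conjugate updates are equivalent to a single update on the pooled data, so total successes = posterior α − prior α and total failures = posterior β − prior β.
Total across both batches: 20−6=14 passes, 39−15=24 failures.
Subtract the second batch: 14−3=11 passes and 24−8=16 failures.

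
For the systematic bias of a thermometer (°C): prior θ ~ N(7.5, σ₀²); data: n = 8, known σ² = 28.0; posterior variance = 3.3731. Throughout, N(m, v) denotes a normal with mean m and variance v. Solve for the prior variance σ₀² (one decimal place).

σ₀² = 93.0

Posterior precision equals prior precision plus data precision: 1/σ_n² = 1/σ₀² + n/σ².
So 1/σ₀² = 1/3.3731 − 8/28.0 = 0.296463 − 0.285714 = 0.010749.
Hence σ₀² = 1/0.010749 ≈ 93.0.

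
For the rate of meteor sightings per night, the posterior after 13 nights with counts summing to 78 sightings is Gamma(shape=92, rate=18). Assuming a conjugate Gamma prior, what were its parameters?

Gamma(shape=14, rate=5)

A Gamma(α, β) prior (rate parametrization) on a Poisson rate with n observations summing to S gives posterior Gamma(α+S, β+n).
So α = 92 − 78 = 14 and β = 18 − 13 = 5.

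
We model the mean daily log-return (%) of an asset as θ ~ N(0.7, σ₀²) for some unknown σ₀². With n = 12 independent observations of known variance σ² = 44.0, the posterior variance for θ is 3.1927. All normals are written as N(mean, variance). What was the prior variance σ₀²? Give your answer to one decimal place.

σ₀² = 24.7

For the Normal–Normal model with known σ², precisions add: τ_n = τ₀ + n/σ².
So 1/σ₀² = 1/3.1927 − 12/44.0 = 0.313215 − 0.272727 = 0.040488.
Hence σ₀² = 1/0.040488 ≈ 24.7.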